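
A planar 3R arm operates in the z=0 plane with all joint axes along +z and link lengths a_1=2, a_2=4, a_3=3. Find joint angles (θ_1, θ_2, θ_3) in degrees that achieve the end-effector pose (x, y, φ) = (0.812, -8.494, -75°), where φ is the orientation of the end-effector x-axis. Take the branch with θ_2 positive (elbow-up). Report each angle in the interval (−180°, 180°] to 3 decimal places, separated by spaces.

wrist centre = target − a_3·(cos φ, sin φ) = (0.0355, -5.5962)
cos θ_2 = (31.3190−2²−4²)/(2·2·4) = 0.7074; θ_2 = 44.9733° (elbow-up)
β = atan2(-5.5962,0.0355) = -89.6361°; ψ = atan2(2.8271,4.8297) = 30.3428°
θ_1 = β − ψ = -119.9789°
θ_3 = φ − θ_1 − θ_2 = 0.0055° (wrapped to (-180°,180°])

-119.979 44.973 0.006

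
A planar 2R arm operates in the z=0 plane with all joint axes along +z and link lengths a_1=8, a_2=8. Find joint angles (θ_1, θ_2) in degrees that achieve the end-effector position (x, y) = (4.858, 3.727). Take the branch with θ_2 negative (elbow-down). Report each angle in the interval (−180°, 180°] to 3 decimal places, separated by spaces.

cos θ_2 = (37.4907−8²−8²)/(2·8·8) = -0.7071; θ_2 = -134.9998° (elbow-down)
β = atan2(3.7270,4.8580) = 37.4950°; ψ = atan2(-5.6569,2.3432) = -67.4999°
θ_1 = β − ψ = 104.9949°

104.995 -135.000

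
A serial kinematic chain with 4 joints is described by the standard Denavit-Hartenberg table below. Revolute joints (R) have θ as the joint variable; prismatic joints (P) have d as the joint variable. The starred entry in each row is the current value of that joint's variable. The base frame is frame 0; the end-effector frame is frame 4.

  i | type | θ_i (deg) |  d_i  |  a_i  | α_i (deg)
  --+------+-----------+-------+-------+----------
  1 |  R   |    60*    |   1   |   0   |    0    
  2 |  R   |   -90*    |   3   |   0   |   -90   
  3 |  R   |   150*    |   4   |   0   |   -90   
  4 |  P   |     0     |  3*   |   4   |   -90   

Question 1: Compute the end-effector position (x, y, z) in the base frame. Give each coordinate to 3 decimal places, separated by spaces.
after link 1: o_1 = (0.0000, 0.0000, 1.0000)
after link 2: o_2 = (0.0000, 0.0000, 4.0000)
after link 3: o_3 = (2.0000, 3.4641, 4.0000)
after link 4: o_4 = (-2.2990, 5.9462, 4.5981)

-2.299 5.946 4.598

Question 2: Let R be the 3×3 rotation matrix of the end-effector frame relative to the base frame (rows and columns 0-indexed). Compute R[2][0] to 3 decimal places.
-0.500

End-effector x-axis (col 0 of R) = (-0.7500,0.4330,-0.5000)
R[2][0] = -0.5000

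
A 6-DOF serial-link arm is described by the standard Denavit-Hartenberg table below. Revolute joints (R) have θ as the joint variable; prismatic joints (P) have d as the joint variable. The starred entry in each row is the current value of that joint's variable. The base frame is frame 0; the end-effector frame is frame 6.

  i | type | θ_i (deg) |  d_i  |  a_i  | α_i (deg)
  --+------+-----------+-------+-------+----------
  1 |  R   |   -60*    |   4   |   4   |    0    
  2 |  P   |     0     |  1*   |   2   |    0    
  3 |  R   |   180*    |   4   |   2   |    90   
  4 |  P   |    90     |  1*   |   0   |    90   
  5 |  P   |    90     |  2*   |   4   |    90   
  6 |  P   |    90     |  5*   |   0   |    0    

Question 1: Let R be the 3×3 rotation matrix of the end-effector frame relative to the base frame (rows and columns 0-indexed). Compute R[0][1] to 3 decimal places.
End-effector y-axis (col 1 of R) = (-0.8660,-0.5000,-0.0000)
R[0][1] = -0.8660

-0.866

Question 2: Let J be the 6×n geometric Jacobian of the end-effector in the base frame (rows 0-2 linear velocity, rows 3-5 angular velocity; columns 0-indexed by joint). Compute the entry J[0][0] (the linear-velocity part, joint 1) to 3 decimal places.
axis z_0 = ẑ; lever o_n−o_0 = (5.3301,0.7679,14.0000)
cross product → J_v[:, 0] = (-0.7679,5.3301,0.0000)
J_ω[:, 0] = z_0
entry J[0][0] = -0.7679

-0.768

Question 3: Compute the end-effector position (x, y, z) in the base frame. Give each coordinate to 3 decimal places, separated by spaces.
after link 1: o_1 = (2.0000, -3.4641, 4.0000)
after link 2: o_2 = (3.0000, -5.1962, 5.0000)
after link 3: o_3 = (2.0000, -3.4641, 9.0000)
after link 4: o_4 = (2.8660, -2.9641, 9.0000)
after link 5: o_5 = (5.3301, 0.7679, 9.0000)
after link 6: o_6 = (5.3301, 0.7679, 14.0000)

5.330 0.768 14.000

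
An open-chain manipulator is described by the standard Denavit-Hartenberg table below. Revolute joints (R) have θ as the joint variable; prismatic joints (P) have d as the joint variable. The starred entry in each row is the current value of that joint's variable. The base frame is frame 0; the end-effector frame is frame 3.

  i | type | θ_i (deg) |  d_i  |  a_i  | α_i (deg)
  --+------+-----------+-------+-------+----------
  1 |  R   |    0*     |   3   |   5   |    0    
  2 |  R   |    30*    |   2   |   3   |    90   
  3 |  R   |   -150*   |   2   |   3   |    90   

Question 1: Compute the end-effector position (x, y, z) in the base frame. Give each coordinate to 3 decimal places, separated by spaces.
after link 1: o_1 = (5.0000, 0.0000, 3.0000)
after link 2: o_2 = (7.5981, 1.5000, 5.0000)
after link 3: o_3 = (6.3481, -1.5311, 3.5000)

6.348 -1.531 3.500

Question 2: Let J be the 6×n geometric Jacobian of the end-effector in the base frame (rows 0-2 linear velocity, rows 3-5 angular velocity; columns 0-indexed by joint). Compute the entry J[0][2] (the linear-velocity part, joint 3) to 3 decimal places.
axis z_2 = (0.5000,-0.8660,0.0000); lever o_n−o_2 = (-1.2500,-3.0311,-1.5000)
cross product → J_v[:, 2] = (1.2990,0.7500,-2.5981)
J_ω[:, 2] = z_2
entry J[0][2] = 1.2990

1.299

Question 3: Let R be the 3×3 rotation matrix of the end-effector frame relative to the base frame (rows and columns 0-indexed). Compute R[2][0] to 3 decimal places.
End-effector x-axis (col 0 of R) = (-0.7500,-0.4330,-0.5000)
R[2][0] = -0.5000

-0.500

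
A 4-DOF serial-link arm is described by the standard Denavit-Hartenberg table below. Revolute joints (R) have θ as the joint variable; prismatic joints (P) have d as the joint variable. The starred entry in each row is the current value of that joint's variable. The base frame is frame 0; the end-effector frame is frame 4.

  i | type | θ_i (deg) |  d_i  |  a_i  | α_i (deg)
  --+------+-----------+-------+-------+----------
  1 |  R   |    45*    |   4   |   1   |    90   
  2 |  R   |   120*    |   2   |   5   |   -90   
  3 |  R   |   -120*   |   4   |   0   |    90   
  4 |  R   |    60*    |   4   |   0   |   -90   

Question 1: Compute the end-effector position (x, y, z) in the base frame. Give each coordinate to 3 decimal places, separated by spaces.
-2.285 -2.285 3.330

after link 1: o_1 = (0.7071, 0.7071, 4.0000)
after link 2: o_2 = (0.3536, -2.4749, 8.3301)
after link 3: o_3 = (-2.0959, -4.9244, 6.3301)
after link 4: o_4 = (-2.2854, -2.2854, 3.3301)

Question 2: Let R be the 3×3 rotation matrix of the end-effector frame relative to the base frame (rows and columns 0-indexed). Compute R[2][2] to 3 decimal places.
0.125

End-effector z-axis (col 2 of R) = (-0.9896,0.0711,0.1250)
R[2][2] = 0.1250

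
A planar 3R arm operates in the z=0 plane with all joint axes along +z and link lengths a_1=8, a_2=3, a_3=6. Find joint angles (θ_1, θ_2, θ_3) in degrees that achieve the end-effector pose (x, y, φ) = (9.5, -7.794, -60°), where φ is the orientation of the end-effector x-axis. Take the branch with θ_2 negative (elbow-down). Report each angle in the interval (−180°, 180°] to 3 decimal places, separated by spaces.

0.002 -120.002 60.000

wrist centre = target − a_3·(cos φ, sin φ) = (6.5000, -2.5978)
cos θ_2 = (48.9988−8²−3²)/(2·8·3) = -0.5000; θ_2 = -120.0016° (elbow-down)
β = atan2(-2.5978,6.5000) = -21.7851°; ψ = atan2(-2.5980,6.4999) = -21.7867°
θ_1 = β − ψ = 0.0016°
θ_3 = φ − θ_1 − θ_2 = 60.0000° (wrapped to (-180°,180°])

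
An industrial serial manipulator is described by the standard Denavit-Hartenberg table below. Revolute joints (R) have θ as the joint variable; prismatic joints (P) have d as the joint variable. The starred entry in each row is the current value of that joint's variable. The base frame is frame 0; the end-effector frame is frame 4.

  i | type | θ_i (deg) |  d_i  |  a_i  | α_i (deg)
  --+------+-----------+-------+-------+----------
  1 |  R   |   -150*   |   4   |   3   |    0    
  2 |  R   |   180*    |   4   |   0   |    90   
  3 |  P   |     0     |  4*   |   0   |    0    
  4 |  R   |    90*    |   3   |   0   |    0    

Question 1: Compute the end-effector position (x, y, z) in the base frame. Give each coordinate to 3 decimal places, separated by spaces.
after link 1: o_1 = (-2.5981, -1.5000, 4.0000)
after link 2: o_2 = (-2.5981, -1.5000, 8.0000)
after link 3: o_3 = (-0.5981, -4.9641, 8.0000)
after link 4: o_4 = (0.9019, -7.5622, 8.0000)

0.902 -7.562 8.000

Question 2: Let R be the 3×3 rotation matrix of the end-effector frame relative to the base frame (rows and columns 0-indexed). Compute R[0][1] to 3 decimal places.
-0.866

End-effector y-axis (col 1 of R) = (-0.8660,-0.5000,0.0000)
R[0][1] = -0.8660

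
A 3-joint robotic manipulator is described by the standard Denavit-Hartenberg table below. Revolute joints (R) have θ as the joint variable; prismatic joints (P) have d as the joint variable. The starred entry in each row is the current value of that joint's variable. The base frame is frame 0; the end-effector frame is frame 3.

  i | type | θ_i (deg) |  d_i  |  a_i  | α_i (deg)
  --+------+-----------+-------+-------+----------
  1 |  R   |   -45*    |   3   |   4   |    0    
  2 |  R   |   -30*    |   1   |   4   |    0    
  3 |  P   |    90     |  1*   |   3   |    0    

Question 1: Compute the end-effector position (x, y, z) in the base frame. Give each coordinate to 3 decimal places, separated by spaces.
after link 1: o_1 = (2.8284, -2.8284, 3.0000)
after link 2: o_2 = (3.8637, -6.6921, 4.0000)
after link 3: o_3 = (6.7615, -5.9157, 5.0000)

6.761 -5.916 5.000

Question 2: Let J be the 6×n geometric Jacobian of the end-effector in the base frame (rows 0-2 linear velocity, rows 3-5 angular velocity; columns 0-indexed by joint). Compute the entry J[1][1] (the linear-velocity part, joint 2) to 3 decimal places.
3.933

axis z_1 = (0.0000,0.0000,1.0000); lever o_n−o_1 = (3.9331,-3.0872,2.0000)
cross product → J_v[:, 1] = (3.0872,3.9331,-0.0000)
J_ω[:, 1] = z_1
entry J[1][1] = 3.9331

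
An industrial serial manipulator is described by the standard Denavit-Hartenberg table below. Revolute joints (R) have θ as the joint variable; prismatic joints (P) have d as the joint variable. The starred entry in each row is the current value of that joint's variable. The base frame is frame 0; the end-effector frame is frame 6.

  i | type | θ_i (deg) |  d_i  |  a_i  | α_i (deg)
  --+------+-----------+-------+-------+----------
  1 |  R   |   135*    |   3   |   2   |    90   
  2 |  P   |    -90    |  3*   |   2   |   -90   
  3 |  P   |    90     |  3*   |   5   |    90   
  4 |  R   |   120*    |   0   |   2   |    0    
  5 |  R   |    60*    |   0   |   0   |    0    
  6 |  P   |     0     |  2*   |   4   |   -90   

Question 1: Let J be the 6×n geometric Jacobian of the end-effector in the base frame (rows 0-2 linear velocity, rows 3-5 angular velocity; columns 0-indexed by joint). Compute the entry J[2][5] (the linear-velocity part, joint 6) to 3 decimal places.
prismatic axis z_5 = (0.0000,0.0000,-1.0000)
J_v[:, 5] = z_5; J_ω[:, 5] = (0,0,0)
entry J[2][5] = -1.0000

-1.000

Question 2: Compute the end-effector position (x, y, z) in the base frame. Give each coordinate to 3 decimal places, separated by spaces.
-2.639 6.882 -1.000

after link 1: o_1 = (-1.4142, 1.4142, 3.0000)
after link 2: o_2 = (0.7071, 3.5355, 1.0000)
after link 3: o_3 = (-4.9497, 2.1213, 1.0000)
after link 4: o_4 = (-5.4674, 4.0532, 1.0000)
after link 5: o_5 = (-5.4674, 4.0532, 1.0000)
after link 6: o_6 = (-2.6390, 6.8816, -1.0000)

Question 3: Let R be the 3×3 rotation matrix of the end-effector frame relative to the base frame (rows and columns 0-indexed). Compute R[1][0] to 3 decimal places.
0.707

End-effector x-axis (col 0 of R) = (0.7071,0.7071,0.0000)
R[1][0] = 0.7071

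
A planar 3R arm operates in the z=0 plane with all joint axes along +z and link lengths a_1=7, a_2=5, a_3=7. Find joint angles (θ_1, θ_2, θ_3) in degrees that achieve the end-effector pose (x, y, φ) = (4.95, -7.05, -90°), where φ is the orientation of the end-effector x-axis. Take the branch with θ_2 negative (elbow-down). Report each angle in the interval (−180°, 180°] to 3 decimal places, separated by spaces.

45.003 -134.997 -0.006

wrist centre = target − a_3·(cos φ, sin φ) = (4.9500, -0.0500)
cos θ_2 = (24.5050−7²−5²)/(2·7·5) = -0.7071; θ_2 = -134.9971° (elbow-down)
β = atan2(-0.0500,4.9500) = -0.5787°; ψ = atan2(-3.5357,3.4646) = -45.5816°
θ_1 = β − ψ = 45.0029°
θ_3 = φ − θ_1 − θ_2 = -0.0058° (wrapped to (-180°,180°])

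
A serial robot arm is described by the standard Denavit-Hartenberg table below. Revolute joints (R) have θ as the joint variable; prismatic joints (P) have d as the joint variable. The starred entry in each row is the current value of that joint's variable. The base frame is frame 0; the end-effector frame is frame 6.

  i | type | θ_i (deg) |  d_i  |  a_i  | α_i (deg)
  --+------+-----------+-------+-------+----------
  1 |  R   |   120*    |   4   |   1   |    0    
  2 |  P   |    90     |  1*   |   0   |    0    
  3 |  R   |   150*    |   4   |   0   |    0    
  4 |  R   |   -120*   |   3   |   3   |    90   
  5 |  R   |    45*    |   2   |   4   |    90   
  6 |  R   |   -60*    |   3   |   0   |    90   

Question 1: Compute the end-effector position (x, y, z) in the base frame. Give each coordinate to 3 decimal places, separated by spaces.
after link 1: o_1 = (-0.5000, 0.8660, 4.0000)
after link 2: o_2 = (-0.5000, 0.8660, 5.0000)
after link 3: o_3 = (-0.5000, 0.8660, 9.0000)
after link 4: o_4 = (-2.0000, -1.7321, 12.0000)
after link 5: o_5 = (-5.1463, -3.1815, 14.8284)
after link 6: o_6 = (-6.2069, -5.0187, 12.7071)

-6.207 -5.019 12.707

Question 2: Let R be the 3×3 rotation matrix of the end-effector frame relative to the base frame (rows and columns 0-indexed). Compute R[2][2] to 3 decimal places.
End-effector z-axis (col 2 of R) = (0.7392,0.2803,-0.6124)
R[2][2] = -0.6124

-0.612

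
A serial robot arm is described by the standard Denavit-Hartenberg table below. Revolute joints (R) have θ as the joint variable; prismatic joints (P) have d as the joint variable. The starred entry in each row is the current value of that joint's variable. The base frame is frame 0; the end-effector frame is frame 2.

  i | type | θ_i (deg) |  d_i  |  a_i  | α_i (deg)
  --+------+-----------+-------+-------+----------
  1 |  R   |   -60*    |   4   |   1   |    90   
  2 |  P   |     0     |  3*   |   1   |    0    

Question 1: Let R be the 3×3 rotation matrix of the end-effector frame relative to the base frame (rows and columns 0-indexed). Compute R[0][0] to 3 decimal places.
End-effector x-axis (col 0 of R) = (0.5000,-0.8660,0.0000)
R[0][0] = 0.5000

0.500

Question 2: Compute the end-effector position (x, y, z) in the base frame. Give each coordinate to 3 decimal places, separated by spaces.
after link 1: o_1 = (0.5000, -0.8660, 4.0000)
after link 2: o_2 = (-1.5981, -3.2321, 4.0000)

-1.598 -3.232 4.000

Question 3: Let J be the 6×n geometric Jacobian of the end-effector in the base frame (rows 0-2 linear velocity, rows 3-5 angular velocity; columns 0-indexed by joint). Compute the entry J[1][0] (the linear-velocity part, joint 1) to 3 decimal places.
-1.598

axis z_0 = ẑ; lever o_n−o_0 = (-1.5981,-3.2321,4.0000)
cross product → J_v[:, 0] = (3.2321,-1.5981,0.0000)
J_ω[:, 0] = z_0
entry J[1][0] = -1.5981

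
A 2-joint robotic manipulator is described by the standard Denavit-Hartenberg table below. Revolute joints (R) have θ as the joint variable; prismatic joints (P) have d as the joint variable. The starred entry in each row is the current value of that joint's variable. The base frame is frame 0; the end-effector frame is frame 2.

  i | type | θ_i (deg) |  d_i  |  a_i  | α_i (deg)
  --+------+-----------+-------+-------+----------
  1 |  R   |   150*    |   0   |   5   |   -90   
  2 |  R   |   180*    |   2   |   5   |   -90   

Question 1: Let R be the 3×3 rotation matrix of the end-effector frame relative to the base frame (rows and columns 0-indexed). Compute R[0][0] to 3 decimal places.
End-effector x-axis (col 0 of R) = (0.8660,-0.5000,-0.0000)
R[0][0] = 0.8660

0.866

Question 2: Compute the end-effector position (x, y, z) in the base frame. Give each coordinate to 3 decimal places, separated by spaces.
-1.000 -1.732 -0.000

after link 1: o_1 = (-4.3301, 2.5000, 0.0000)
after link 2: o_2 = (-1.0000, -1.7321, -0.0000)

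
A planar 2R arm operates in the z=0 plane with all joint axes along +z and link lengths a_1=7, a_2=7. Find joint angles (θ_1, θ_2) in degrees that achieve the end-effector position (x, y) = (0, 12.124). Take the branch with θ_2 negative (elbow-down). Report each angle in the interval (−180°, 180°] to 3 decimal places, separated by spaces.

120.003 -60.006

cos θ_2 = (146.9914−7²−7²)/(2·7·7) = 0.4999; θ_2 = -60.0058° (elbow-down)
β = atan2(12.1240,0.0000) = 90.0000°; ψ = atan2(-6.0625,10.4994) = -30.0029°
θ_1 = β − ψ = 120.0029°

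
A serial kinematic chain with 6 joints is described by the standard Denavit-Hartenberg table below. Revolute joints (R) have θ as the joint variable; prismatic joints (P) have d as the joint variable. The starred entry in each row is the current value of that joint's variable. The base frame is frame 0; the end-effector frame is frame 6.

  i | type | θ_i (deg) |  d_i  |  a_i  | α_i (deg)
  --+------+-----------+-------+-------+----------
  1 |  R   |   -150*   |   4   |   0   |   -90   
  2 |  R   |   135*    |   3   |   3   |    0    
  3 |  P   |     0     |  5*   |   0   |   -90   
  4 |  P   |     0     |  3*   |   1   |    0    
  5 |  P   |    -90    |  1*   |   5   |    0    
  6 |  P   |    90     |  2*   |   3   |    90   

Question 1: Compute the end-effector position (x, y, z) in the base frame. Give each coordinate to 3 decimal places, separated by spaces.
after link 1: o_1 = (0.0000, 0.0000, 4.0000)
after link 2: o_2 = (3.3371, -1.5374, 1.8787)
after link 3: o_3 = (5.8371, -5.8675, 1.8787)
after link 4: o_4 = (8.2866, -4.4533, 3.2929)
after link 5: o_5 = (11.3990, -8.4299, 4.0000)
after link 6: o_6 = (14.4608, -6.6621, 3.2929)

14.461 -6.662 3.293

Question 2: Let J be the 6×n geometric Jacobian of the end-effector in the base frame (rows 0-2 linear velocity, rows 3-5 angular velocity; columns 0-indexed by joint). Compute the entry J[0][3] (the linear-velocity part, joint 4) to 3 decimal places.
prismatic axis z_3 = (0.6124,0.3536,0.7071)
J_v[:, 3] = z_3; J_ω[:, 3] = (0,0,0)
entry J[0][3] = 0.6124

0.612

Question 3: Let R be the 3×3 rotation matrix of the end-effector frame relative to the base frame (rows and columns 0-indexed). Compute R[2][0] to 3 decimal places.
-0.707

End-effector x-axis (col 0 of R) = (0.6124,0.3536,-0.7071)
R[2][0] = -0.7071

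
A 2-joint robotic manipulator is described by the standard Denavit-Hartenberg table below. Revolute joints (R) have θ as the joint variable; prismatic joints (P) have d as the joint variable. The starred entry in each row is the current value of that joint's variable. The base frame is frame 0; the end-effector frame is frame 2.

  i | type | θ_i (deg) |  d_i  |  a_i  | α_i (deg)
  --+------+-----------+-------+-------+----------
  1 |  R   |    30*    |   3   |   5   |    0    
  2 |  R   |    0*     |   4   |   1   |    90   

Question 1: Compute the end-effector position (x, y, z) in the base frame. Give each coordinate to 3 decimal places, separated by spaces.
after link 1: o_1 = (4.3301, 2.5000, 3.0000)
after link 2: o_2 = (5.1962, 3.0000, 7.0000)

5.196 3.000 7.000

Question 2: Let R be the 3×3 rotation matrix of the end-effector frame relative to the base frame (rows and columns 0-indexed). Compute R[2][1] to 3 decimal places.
1.000

End-effector y-axis (col 1 of R) = (-0.0000,0.0000,1.0000)
R[2][1] = 1.0000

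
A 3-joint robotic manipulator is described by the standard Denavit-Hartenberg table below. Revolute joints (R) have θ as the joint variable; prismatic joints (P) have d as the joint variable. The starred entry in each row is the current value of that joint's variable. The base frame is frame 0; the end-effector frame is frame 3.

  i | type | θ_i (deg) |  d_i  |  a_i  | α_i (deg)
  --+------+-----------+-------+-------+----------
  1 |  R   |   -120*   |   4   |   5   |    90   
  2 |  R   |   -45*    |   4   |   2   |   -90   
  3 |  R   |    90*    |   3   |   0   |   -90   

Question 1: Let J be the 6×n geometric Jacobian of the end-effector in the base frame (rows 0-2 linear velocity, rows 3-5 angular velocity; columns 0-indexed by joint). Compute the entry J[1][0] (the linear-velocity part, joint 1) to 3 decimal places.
axis z_0 = ẑ; lever o_n−o_0 = (-7.7319,-5.3920,4.7071)
cross product → J_v[:, 0] = (5.3920,-7.7319,0.0000)
J_ω[:, 0] = z_0
entry J[1][0] = -7.7319

-7.732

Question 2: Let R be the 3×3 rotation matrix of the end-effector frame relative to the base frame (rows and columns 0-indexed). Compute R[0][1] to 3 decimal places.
End-effector y-axis (col 1 of R) = (0.3536,0.6124,-0.7071)
R[0][1] = 0.3536

0.354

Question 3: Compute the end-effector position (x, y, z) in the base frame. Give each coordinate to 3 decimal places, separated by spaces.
-7.732 -5.392 4.707

after link 1: o_1 = (-2.5000, -4.3301, 4.0000)
after link 2: o_2 = (-6.6712, -3.5549, 2.5858)
after link 3: o_3 = (-7.7319, -5.3920, 4.7071)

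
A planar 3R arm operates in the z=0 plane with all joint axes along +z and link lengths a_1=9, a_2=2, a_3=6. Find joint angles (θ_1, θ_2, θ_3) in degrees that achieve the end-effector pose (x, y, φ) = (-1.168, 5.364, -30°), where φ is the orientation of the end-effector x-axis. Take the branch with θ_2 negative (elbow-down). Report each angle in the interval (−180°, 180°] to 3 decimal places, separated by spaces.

135.000 -44.993 -120.007

wrist centre = target − a_3·(cos φ, sin φ) = (-6.3642, 8.3640)
cos θ_2 = (110.4589−9²−2²)/(2·9·2) = 0.7072; θ_2 = -44.9930° (elbow-down)
β = atan2(8.3640,-6.3642) = 127.2674°; ψ = atan2(-1.4140,10.4144) = -7.7322°
θ_1 = β − ψ = 134.9996°
θ_3 = φ − θ_1 − θ_2 = -120.0066° (wrapped to (-180°,180°])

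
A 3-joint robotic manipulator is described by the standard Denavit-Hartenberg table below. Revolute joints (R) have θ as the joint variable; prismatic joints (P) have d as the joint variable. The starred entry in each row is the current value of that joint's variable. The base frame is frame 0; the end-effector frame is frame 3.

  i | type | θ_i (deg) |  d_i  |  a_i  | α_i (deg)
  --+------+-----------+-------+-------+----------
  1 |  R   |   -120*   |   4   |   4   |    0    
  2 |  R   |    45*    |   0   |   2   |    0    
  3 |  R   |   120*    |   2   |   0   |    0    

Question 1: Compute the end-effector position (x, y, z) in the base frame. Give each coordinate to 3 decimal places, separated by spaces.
after link 1: o_1 = (-2.0000, -3.4641, 4.0000)
after link 2: o_2 = (-1.4824, -5.3960, 4.0000)
after link 3: o_3 = (-1.4824, -5.3960, 6.0000)

-1.482 -5.396 6.000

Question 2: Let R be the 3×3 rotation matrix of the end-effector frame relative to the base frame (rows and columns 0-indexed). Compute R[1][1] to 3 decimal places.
0.707

End-effector y-axis (col 1 of R) = (-0.7071,0.7071,0.0000)
R[1][1] = 0.7071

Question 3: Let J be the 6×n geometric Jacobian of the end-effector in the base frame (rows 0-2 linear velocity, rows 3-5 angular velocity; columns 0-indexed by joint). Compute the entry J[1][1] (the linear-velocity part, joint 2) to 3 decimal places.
axis z_1 = (0.0000,0.0000,1.0000); lever o_n−o_1 = (0.5176,-1.9319,2.0000)
cross product → J_v[:, 1] = (1.9319,0.5176,-0.0000)
J_ω[:, 1] = z_1
entry J[1][1] = 0.5176

0.518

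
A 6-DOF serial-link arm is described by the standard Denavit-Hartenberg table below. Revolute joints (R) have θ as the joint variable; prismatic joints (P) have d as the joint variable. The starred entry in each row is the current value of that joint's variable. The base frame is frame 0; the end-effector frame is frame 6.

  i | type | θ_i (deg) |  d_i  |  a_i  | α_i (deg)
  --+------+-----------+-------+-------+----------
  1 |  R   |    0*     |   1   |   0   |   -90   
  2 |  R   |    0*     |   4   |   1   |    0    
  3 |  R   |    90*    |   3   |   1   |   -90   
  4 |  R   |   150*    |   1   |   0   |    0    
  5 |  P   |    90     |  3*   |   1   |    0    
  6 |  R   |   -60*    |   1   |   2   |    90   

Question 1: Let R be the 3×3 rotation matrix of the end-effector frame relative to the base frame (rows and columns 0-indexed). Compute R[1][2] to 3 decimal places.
End-effector z-axis (col 2 of R) = (-0.0000,-1.0000,0.0000)
R[1][2] = -1.0000

-1.000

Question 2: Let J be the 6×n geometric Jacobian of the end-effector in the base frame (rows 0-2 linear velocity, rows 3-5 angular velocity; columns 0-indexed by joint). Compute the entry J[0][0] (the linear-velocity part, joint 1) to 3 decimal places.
-7.866

axis z_0 = ẑ; lever o_n−o_0 = (-4.0000,7.8660,2.5000)
cross product → J_v[:, 0] = (-7.8660,-4.0000,0.0000)
J_ω[:, 0] = z_0
entry J[0][0] = -7.8660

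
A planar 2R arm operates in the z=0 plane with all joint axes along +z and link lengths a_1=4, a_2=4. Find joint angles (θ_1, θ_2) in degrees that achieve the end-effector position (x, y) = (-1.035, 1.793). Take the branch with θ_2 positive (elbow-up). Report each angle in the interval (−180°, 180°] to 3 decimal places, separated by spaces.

cos θ_2 = (4.2861−4²−4²)/(2·4·4) = -0.8661; θ_2 = 150.0040° (elbow-up)
β = atan2(1.7930,-1.0350) = 119.9955°; ψ = atan2(1.9998,0.5358) = 75.0020°
θ_1 = β − ψ = 44.9935°

44.993 150.004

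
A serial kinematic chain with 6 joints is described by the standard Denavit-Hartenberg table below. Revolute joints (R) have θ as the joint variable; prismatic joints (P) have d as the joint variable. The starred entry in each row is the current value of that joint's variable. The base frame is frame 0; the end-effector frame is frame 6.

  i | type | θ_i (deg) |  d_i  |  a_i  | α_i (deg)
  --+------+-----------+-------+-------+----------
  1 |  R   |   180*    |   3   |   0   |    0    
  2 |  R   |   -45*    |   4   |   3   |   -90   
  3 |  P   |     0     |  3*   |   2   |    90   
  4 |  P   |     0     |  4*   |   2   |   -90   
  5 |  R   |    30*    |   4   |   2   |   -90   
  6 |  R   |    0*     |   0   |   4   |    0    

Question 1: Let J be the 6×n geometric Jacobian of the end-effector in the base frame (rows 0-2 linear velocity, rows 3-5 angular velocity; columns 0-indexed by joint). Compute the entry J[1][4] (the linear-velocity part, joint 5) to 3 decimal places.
-2.121

axis z_4 = (-0.7071,-0.7071,0.0000); lever o_n−o_4 = (-6.5027,0.8458,-3.0000)
cross product → J_v[:, 4] = (2.1213,-2.1213,-5.1962)
J_ω[:, 4] = z_4
entry J[1][4] = -2.1213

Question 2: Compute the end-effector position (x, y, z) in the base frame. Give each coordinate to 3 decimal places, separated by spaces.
-13.574 3.674 8.000

after link 1: o_1 = (0.0000, 0.0000, 3.0000)
after link 2: o_2 = (-2.1213, 2.1213, 7.0000)
after link 3: o_3 = (-5.6569, 1.4142, 7.0000)
after link 4: o_4 = (-7.0711, 2.8284, 11.0000)
after link 5: o_5 = (-11.1242, 1.2247, 10.0000)
after link 6: o_6 = (-13.5737, 3.6742, 8.0000)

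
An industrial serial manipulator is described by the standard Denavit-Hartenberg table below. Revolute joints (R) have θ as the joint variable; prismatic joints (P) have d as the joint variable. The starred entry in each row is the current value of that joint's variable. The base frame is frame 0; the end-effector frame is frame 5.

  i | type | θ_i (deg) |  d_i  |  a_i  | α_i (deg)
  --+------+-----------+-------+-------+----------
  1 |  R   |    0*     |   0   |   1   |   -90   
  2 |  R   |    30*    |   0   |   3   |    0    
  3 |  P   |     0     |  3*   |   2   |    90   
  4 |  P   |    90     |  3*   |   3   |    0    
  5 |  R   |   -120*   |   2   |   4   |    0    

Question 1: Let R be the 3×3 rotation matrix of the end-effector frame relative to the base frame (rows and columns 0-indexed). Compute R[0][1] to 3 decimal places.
End-effector y-axis (col 1 of R) = (0.4330,0.8660,-0.2500)
R[0][1] = 0.4330

0.433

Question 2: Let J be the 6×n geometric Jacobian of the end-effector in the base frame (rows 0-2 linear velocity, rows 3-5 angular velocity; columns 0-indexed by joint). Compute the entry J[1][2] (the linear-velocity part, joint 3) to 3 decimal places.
prismatic axis z_2 = (0.0000,1.0000,0.0000)
J_v[:, 2] = z_2; J_ω[:, 2] = (0,0,0)
entry J[1][2] = 1.0000

1.000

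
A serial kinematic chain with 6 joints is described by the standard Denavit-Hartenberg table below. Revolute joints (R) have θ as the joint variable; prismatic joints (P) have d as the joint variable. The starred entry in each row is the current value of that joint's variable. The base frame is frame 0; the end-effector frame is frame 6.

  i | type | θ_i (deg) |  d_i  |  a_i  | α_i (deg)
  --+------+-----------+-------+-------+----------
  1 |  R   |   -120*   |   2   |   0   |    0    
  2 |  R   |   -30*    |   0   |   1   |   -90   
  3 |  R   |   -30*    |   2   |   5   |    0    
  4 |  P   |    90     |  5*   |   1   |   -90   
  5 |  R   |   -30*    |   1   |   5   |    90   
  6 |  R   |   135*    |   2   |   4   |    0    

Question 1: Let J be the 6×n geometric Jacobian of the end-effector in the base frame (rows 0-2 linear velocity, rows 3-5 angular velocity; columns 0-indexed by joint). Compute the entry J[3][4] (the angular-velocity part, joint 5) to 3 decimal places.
axis z_4 = (0.7500,0.4330,-0.5000); lever o_n−o_4 = (3.8989,-1.0027,-2.6769)
cross product → J_v[:, 4] = (-1.6605,0.0582,-2.4403)
J_ω[:, 4] = z_4
entry J[3][4] = 0.7500

0.750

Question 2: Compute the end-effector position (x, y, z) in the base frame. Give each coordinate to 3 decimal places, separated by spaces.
after link 1: o_1 = (0.0000, 0.0000, 2.0000)
after link 2: o_2 = (-0.8660, -0.5000, 2.0000)
after link 3: o_3 = (-3.6160, -4.3971, 4.5000)
after link 4: o_4 = (-1.5490, -8.9772, 3.6340)
after link 5: o_5 = (-1.4240, -11.7918, -0.6160)
after link 6: o_6 = (2.3499, -9.9800, 0.9571)

2.350 -9.980 0.957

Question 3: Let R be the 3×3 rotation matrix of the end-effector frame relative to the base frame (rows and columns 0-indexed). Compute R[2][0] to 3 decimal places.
0.177

End-effector x-axis (col 0 of R) = (0.6187,0.7655,0.1768)
R[2][0] = 0.1768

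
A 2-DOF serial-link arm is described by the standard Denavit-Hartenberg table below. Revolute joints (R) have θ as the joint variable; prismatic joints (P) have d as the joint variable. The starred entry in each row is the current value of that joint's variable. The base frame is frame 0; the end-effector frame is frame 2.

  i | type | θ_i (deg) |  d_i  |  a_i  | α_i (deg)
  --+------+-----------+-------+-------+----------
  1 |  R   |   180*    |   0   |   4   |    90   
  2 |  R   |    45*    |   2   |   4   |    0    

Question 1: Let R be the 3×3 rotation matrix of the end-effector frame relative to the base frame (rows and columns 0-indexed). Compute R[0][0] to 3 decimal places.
-0.707

End-effector x-axis (col 0 of R) = (-0.7071,0.0000,0.7071)
R[0][0] = -0.7071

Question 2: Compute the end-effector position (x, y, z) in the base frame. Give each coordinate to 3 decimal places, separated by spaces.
after link 1: o_1 = (-4.0000, 0.0000, 0.0000)
after link 2: o_2 = (-6.8284, 2.0000, 2.8284)

-6.828 2.000 2.828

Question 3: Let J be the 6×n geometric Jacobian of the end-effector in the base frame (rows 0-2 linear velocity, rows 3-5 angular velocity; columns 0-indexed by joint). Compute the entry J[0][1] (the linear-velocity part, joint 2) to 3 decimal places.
axis z_1 = (0.0000,1.0000,0.0000); lever o_n−o_1 = (-2.8284,2.0000,2.8284)
cross product → J_v[:, 1] = (2.8284,-0.0000,2.8284)
J_ω[:, 1] = z_1
entry J[0][1] = 2.8284

2.828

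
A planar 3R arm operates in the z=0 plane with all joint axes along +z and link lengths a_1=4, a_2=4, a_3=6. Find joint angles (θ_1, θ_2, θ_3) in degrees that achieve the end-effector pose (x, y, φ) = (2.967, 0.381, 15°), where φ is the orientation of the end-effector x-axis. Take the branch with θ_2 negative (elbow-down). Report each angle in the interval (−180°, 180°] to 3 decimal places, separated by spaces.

wrist centre = target − a_3·(cos φ, sin φ) = (-2.8286, -1.1719)
cos θ_2 = (9.3741−4²−4²)/(2·4·4) = -0.7071; θ_2 = -134.9961° (elbow-down)
β = atan2(-1.1719,-2.8286) = -157.4950°; ψ = atan2(-2.8286,1.1718) = -67.4981°
θ_1 = β − ψ = -89.9969°
θ_3 = φ − θ_1 − θ_2 = -120.0069° (wrapped to (-180°,180°])

-89.997 -134.996 -120.007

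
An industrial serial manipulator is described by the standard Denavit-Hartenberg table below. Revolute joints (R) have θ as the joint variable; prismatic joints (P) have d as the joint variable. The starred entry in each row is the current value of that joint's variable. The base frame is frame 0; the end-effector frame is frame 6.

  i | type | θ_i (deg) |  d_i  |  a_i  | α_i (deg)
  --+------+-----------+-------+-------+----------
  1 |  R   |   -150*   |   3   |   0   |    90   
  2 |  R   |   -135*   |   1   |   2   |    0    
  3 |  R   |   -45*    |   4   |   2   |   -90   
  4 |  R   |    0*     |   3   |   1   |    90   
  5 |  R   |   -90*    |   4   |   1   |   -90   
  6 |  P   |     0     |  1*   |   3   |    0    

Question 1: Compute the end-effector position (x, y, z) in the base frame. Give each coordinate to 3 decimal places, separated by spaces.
after link 1: o_1 = (0.0000, 0.0000, 3.0000)
after link 2: o_2 = (0.7247, 1.5731, 1.5858)
after link 3: o_3 = (0.4568, 6.0372, 1.5858)
after link 4: o_4 = (1.3228, 6.5372, -1.4142)
after link 5: o_5 = (-0.6772, 10.0013, -0.4142)
after link 6: o_6 = (0.1888, 10.5013, 2.5858)

0.189 10.501 2.586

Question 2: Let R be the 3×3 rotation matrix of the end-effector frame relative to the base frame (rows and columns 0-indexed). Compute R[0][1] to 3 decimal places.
0.500

End-effector y-axis (col 1 of R) = (0.5000,-0.8660,-0.0000)
R[0][1] = 0.5000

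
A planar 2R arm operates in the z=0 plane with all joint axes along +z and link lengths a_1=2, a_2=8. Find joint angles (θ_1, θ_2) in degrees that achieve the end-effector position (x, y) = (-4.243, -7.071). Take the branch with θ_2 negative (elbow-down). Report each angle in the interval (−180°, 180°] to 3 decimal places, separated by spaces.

-45.006 -89.996

cos θ_2 = (68.0021−2²−8²)/(2·2·8) = 0.0001; θ_2 = -89.9963° (elbow-down)
β = atan2(-7.0710,-4.2430) = -120.9661°; ψ = atan2(-8.0000,2.0005) = -75.9602°
θ_1 = β − ψ = -45.0059°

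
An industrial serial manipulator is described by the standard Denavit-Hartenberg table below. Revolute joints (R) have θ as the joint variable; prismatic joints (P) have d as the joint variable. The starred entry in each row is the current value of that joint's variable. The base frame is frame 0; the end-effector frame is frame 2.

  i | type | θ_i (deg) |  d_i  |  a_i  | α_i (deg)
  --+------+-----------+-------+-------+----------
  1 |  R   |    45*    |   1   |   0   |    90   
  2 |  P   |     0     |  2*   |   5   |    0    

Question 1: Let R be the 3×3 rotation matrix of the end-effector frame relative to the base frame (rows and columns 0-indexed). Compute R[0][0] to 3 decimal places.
0.707

End-effector x-axis (col 0 of R) = (0.7071,0.7071,0.0000)
R[0][0] = 0.7071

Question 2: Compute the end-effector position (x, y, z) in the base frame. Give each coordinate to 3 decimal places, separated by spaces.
after link 1: o_1 = (0.0000, 0.0000, 1.0000)
after link 2: o_2 = (4.9497, 2.1213, 1.0000)

4.950 2.121 1.000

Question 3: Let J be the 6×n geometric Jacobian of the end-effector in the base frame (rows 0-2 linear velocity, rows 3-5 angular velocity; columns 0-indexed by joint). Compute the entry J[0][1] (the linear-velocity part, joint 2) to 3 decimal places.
prismatic axis z_1 = (0.7071,-0.7071,0.0000)
J_v[:, 1] = z_1; J_ω[:, 1] = (0,0,0)
entry J[0][1] = 0.7071

0.707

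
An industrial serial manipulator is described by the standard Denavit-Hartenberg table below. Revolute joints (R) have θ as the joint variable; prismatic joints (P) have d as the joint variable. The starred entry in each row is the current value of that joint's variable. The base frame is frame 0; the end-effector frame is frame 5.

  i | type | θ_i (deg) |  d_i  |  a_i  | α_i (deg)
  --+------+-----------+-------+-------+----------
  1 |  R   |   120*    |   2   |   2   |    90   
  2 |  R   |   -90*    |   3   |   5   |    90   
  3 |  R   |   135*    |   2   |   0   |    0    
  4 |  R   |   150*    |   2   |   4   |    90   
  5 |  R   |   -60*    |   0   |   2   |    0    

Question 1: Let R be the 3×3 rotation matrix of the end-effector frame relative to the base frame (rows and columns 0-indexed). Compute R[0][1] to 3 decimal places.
End-effector y-axis (col 1 of R) = (-0.4744,-0.8513,-0.2241)
R[0][1] = -0.4744

-0.474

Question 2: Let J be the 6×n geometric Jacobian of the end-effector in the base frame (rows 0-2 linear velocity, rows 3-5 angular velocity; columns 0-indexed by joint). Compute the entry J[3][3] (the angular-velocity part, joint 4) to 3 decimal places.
0.500

axis z_3 = (0.5000,-0.8660,-0.0000); lever o_n−o_3 = (-4.0486,-2.6469,-1.2941)
cross product → J_v[:, 3] = (1.1207,0.6470,-4.8296)
J_ω[:, 3] = z_3
entry J[3][3] = 0.5000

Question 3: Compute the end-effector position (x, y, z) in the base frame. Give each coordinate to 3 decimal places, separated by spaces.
after link 1: o_1 = (-1.0000, 1.7321, 2.0000)
after link 2: o_2 = (1.5981, 3.2321, -3.0000)
after link 3: o_3 = (2.5981, 1.5000, -3.0000)
after link 4: o_4 = (0.2520, -2.1639, -4.0353)
after link 5: o_5 = (-1.4505, -1.1469, -4.2941)

-1.451 -1.147 -4.294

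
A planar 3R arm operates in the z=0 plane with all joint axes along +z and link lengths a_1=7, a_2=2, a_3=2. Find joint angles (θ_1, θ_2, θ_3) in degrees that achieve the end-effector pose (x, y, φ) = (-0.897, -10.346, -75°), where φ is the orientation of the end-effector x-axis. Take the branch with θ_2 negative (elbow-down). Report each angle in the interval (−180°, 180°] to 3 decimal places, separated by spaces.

-90.003 -45.000 60.003

wrist centre = target − a_3·(cos φ, sin φ) = (-1.4146, -8.4141)
cos θ_2 = (72.7991−7²−2²)/(2·7·2) = 0.7071; θ_2 = -44.9997° (elbow-down)
β = atan2(-8.4141,-1.4146) = -99.5437°; ψ = atan2(-1.4142,8.4142) = -9.5407°
θ_1 = β − ψ = -90.0029°
θ_3 = φ − θ_1 − θ_2 = 60.0026° (wrapped to (-180°,180°])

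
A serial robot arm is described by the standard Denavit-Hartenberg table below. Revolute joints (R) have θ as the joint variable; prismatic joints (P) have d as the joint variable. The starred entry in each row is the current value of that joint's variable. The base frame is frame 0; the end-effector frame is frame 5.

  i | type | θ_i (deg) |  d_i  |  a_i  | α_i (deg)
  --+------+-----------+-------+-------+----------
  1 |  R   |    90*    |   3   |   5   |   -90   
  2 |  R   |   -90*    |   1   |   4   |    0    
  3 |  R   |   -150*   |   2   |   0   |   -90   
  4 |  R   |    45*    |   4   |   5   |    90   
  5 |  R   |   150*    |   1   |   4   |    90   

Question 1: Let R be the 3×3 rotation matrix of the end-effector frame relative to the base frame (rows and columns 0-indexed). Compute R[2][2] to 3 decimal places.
End-effector z-axis (col 2 of R) = (0.3536,-0.9268,0.1268)
R[2][2] = 0.1268

0.127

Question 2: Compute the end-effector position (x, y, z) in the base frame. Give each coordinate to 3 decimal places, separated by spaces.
-2.621 -1.093 8.447

after link 1: o_1 = (0.0000, 5.0000, 3.0000)
after link 2: o_2 = (-1.0000, 5.0000, 7.0000)
after link 3: o_3 = (-3.0000, 5.0000, 7.0000)
after link 4: o_4 = (0.5355, -0.2319, 5.9381)
after link 5: o_5 = (-2.6211, -1.0927, 8.4471)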